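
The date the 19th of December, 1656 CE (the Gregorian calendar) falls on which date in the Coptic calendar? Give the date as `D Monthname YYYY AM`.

Both dates share Julian Day Number 2326255; in the Coptic calendar that is 13 Koiak 1373 AM.

13 Koiak 1373 AM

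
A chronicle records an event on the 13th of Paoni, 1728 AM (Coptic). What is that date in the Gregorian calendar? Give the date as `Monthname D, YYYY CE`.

Both dates share Julian Day Number 2456099; in the Gregorian calendar that is 20 June 2012 CE.

June 20, 2012 CE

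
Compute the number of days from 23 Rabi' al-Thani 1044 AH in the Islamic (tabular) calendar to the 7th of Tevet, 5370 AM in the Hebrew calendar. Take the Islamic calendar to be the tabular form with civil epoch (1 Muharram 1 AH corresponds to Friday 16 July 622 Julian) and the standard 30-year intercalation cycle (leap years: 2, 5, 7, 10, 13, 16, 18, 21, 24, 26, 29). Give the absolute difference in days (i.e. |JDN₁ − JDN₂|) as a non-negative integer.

9053

First date → JDN 2318155; second date → JDN 2309102.
The interval is |2318155 − 2309102| = 9053 days.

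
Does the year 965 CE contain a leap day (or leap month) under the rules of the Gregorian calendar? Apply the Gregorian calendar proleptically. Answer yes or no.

965 is not divisible by 4, so it is a common year.

no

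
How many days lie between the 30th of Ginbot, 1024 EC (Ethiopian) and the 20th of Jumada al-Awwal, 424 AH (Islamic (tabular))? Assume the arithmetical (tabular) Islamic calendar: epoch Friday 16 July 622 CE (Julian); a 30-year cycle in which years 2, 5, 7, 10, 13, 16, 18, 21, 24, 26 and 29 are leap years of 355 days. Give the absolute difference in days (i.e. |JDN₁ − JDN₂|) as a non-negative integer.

333

First date → JDN 2098141; second date → JDN 2098474.
The interval is |2098141 − 2098474| = 333 days.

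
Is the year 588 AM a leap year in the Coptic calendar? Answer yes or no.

588 mod 4 = 0; in the Coptic calendar a year is leap when year mod 4 = 3, so it is a common year.

no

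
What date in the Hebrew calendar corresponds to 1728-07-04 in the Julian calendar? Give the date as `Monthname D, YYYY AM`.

Julian Day Number of the source date = 2352395.
Converting JDN 2352395 to the Hebrew calendar gives 9 Av 5488 AM.

Av 9, 5488 AM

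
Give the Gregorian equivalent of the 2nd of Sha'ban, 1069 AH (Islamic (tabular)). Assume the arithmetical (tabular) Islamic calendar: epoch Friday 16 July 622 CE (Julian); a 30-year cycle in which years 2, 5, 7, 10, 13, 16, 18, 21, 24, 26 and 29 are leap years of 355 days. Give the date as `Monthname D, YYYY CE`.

April 25, 1659 CE

Both dates share Julian Day Number 2327112; in the Gregorian calendar that is 25 April 1659 CE.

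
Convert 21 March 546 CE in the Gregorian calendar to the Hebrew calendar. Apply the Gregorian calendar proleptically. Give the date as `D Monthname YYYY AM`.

Both dates share Julian Day Number 1920562; in the Hebrew calendar that is 29 Adar 4306 AM.

29 Adar 4306 AM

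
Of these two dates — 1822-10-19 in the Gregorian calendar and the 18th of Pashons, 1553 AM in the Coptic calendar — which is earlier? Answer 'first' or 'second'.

Converting both to JDN: 2386823 vs 2392155; the smaller is the first.

first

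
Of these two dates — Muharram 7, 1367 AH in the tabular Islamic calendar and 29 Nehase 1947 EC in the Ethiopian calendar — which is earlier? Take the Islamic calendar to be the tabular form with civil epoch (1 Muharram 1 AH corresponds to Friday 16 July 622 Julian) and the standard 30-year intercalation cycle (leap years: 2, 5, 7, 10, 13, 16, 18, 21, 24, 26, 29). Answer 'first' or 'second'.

The two dates have Julian Day Numbers 2432511 and 2435355 respectively.
Since 2432511 < 2435355, the first date comes first.

first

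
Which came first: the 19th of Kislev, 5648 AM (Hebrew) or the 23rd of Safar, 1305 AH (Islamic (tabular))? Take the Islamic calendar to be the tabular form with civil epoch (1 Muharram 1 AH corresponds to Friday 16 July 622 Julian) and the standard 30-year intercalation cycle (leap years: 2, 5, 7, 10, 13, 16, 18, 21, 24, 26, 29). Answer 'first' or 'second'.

second

Converting both to JDN: 2410611 vs 2410586; the smaller is the second.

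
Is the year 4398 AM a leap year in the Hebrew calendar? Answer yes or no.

no

Hebrew year 4398 is year 9 of its 19-year Metonic cycle; leap years are at positions 3, 6, 8, 11, 14, 17, 19, so it is a common year (12 months).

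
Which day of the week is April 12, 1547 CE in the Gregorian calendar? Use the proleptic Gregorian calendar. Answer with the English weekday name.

Saturday

JDN 2286191 mod 7 = 5, and JDN 0 was a Monday, so this is a Saturday.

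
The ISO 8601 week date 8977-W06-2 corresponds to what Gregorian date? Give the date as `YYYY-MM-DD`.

ISO week 1 of 8977 is the week containing the first Thursday of 8977.
Week 6, day 2 (Tuesday) lands on 8977-02-04.

8977-02-04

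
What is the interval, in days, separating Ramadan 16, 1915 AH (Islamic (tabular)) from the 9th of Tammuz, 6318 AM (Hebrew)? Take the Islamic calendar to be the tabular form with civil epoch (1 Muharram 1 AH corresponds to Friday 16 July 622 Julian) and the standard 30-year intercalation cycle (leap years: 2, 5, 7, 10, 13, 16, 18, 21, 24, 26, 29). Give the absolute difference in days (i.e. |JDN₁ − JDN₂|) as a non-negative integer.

28578

JDN of the first date = 2626949.
JDN of the second date = 2655527.
|2655527 − 2626949| = 28578.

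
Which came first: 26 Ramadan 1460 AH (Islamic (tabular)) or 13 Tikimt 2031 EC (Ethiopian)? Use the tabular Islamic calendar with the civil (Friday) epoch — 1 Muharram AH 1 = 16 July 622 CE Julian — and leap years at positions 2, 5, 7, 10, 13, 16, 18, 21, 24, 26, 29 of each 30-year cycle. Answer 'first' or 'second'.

First date → JDN 2465722; second date → JDN 2465720.
JDN 2465720 < JDN 2465722, so the second date is earlier.

second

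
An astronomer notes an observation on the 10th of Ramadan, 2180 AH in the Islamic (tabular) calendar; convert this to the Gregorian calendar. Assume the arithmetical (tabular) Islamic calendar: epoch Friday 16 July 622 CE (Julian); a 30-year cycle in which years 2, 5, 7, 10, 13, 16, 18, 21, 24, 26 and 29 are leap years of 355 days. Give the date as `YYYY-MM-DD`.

Julian Day Number of the source date = 2720850.
Converting JDN 2720850 to the Gregorian calendar gives 2 May 2737 CE.

2737-05-02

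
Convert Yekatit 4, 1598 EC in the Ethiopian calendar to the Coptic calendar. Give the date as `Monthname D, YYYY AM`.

Julian Day Number of the source date = 2307678.
Converting JDN 2307678 to the Coptic calendar gives 4 Meshir 1322 AM.

Meshir 4, 1322 AM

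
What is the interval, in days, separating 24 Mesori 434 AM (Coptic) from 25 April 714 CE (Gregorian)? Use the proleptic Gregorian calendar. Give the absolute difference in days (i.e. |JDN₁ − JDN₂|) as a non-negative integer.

First date → JDN 1983536; second date → JDN 1981957.
The interval is |1983536 − 1981957| = 1579 days.

1579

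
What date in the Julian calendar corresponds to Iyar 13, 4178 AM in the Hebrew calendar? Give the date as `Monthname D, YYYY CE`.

Both dates share Julian Day Number 1873857; in the Julian calendar that is 5 May 418 CE.

May 5, 418 CE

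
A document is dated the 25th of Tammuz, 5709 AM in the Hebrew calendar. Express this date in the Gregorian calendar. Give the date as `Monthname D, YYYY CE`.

Julian Day Number of the source date = 2433120.
Converting JDN 2433120 to the Gregorian calendar gives 22 July 1949 CE.

July 22, 1949 CE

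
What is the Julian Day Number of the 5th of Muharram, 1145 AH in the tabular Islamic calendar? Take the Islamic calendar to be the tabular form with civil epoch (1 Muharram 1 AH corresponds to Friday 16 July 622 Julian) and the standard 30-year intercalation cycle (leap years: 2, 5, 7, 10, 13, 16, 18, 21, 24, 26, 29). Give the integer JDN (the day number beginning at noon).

2353839

Equivalently 28 June 1732 (Gregorian).
JDN 2451545 is 1 January 2000 CE (Gregorian); the target day is −97706 days from there, so JDN = 2353839.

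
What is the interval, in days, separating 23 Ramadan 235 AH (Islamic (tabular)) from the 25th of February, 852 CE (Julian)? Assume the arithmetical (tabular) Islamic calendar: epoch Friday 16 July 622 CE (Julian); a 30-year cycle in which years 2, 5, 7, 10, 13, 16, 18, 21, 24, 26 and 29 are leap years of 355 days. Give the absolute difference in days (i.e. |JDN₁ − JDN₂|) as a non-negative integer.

686

First date → JDN 2031620; second date → JDN 2032306.
The interval is |2031620 − 2032306| = 686 days.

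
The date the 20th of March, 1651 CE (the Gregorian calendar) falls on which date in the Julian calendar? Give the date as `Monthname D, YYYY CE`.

March 10, 1651 CE

For dates in this range the Gregorian date is 10 days ahead of the Julian.
20 March 1651 Gregorian − 10 days → 10 March 1651 Julian.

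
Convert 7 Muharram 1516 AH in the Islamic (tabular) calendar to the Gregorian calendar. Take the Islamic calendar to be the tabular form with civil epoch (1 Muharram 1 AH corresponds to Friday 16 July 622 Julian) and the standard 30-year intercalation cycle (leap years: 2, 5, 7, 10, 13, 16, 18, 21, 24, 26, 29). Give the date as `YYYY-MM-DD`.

2092-06-12

Julian Day Number of the source date = 2485311.
Converting JDN 2485311 to the Gregorian calendar gives 12 June 2092 CE.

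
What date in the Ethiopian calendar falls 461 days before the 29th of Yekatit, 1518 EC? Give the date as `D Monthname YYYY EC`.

23 Hidar 1517 EC

Counting 461 days back from JDN 2278483 reaches JDN 2278022, which is 23 Hidar 1517 EC.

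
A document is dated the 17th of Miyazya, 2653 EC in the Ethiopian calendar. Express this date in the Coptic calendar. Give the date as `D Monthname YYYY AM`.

Both dates share Julian Day Number 2693090; in the Coptic calendar that is 17 Parmouti 2377 AM.

17 Parmouti 2377 AM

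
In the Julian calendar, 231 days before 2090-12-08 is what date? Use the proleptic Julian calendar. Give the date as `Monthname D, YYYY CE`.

April 21, 2090 CE

Counting 231 days back from JDN 2484772 reaches JDN 2484541, which is April 21, 2090 CE.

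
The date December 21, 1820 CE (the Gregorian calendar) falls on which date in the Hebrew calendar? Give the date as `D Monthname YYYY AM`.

Julian Day Number of the source date = 2386156.
Converting JDN 2386156 to the Hebrew calendar gives 16 Tevet 5581 AM.

16 Tevet 5581 AM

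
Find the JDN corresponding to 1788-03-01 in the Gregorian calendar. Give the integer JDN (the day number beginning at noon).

JDN 2299161 is 15 October 1582 CE (Gregorian); the target day is +75013 days from there, so JDN = 2374174.

2374174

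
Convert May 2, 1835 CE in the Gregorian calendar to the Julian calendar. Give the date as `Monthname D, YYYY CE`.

April 20, 1835 CE

The Julian–Gregorian offset here is 12 days (Julian trailing).
2 May 1835 Gregorian − 12 days → 20 April 1835 Julian.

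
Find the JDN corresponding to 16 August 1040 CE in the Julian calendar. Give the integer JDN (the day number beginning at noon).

2101146

In the proleptic Gregorian calendar the same day is 22 August 1040.
JDN 2400001 is 17 November 1858 CE (Gregorian), MJD 0; the target day is −298855 days from there, so JDN = 2101146.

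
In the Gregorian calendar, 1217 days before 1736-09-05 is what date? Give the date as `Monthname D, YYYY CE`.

May 7, 1733 CE

The starting date is JDN 2355369; 2355369 − 1217 = 2354152.
JDN 2354152 corresponds to May 7, 1733 CE.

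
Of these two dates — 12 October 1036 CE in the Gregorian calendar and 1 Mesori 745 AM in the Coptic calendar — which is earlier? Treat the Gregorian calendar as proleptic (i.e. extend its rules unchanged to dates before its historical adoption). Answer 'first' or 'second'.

second

First date → JDN 2099736; second date → JDN 2097106.
JDN 2097106 < JDN 2099736, so the second date is earlier.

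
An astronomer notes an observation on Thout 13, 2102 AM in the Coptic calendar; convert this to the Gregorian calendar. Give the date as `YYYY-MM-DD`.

2385-09-26

Both dates share Julian Day Number 2592432; in the Gregorian calendar that is 26 September 2385 CE.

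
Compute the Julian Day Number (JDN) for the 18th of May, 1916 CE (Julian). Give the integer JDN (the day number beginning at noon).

2421015

In the Gregorian calendar the same day is 31 May 1916.
JDN 2400001 is 17 November 1858 CE (Gregorian), MJD 0; the target day is +21014 days from there, so JDN = 2421015.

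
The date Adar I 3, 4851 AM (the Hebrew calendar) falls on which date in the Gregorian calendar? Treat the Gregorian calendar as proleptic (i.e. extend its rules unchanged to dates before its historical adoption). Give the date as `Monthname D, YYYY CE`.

Both dates share Julian Day Number 2119570; in the Gregorian calendar that is 31 January 1091 CE.

January 31, 1091 CE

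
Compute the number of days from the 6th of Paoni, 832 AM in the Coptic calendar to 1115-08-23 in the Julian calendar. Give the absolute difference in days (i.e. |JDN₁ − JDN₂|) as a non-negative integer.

JDN of the first date = 2128828.
JDN of the second date = 2128546.
|2128546 − 2128828| = 282.

282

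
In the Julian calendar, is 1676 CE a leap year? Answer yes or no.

1676 mod 4 = 0, so it is a leap year in the Julian calendar.

yes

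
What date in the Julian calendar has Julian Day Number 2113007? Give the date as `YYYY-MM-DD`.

JDN 2113007 is 11 February 1073 in the proleptic Gregorian calendar.
In the Julian calendar that day is 1073-02-05.

1073-02-05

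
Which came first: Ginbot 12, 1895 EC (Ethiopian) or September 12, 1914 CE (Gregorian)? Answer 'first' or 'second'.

first

The two dates have Julian Day Numbers 2416255 and 2420388 respectively.
Since 2416255 < 2420388, the first date comes first.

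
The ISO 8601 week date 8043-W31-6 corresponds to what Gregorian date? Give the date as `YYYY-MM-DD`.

ISO week 1 of 8043 is the week containing the first Thursday of 8043.
Week 31, day 6 (Saturday) lands on 8043-08-01.

8043-08-01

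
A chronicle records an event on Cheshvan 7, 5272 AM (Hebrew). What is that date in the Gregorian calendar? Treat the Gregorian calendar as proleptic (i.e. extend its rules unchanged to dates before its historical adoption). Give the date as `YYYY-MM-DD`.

1511-11-08

Julian Day Number of the source date = 2273252.
Converting JDN 2273252 to the Gregorian calendar gives 8 November 1511 CE.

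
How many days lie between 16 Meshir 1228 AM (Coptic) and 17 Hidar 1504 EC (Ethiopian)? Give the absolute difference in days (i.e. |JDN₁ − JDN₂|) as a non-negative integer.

First date → JDN 2273357; second date → JDN 2273268.
The interval is |2273357 − 2273268| = 89 days.

89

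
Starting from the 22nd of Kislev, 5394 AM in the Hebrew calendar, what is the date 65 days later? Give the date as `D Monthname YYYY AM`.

29 Shevat 5394 AM

Counting 65 days forward from JDN 2317829 reaches JDN 2317894, which is 29 Shevat 5394 AM.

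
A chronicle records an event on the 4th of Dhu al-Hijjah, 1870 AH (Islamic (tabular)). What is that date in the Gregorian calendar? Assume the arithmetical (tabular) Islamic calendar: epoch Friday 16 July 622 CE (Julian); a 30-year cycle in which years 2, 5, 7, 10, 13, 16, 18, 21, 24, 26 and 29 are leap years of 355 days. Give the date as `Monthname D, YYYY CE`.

Julian Day Number of the source date = 2611079.
Converting JDN 2611079 to the Gregorian calendar gives 15 October 2436 CE.

October 15, 2436 CE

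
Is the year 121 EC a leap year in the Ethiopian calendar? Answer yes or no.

no

121 mod 4 = 1; in the Ethiopian calendar a year is leap when year mod 4 = 3, so it is a common year.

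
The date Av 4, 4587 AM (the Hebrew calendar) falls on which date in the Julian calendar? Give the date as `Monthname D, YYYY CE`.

August 1, 827 CE

Both dates share Julian Day Number 2023332; in the Julian calendar that is 1 August 827 CE.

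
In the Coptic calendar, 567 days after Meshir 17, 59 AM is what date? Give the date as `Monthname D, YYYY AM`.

Counting 567 days forward from JDN 1846380 reaches JDN 1846947, which is Thout 3, 61 AM.

Thout 3, 61 AM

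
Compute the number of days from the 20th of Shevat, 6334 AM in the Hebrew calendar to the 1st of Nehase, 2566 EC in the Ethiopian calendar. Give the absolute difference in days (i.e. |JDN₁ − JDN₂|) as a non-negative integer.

180

JDN of the first date = 2661237.
JDN of the second date = 2661417.
|2661417 − 2661237| = 180.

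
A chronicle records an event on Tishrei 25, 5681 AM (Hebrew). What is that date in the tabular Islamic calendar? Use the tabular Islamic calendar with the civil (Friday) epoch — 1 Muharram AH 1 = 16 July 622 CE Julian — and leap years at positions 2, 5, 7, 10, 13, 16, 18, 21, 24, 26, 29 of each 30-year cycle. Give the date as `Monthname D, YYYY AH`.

Julian Day Number of the source date = 2422605.
Converting JDN 2422605 to the tabular Islamic calendar gives 23 Muharram 1339 AH.

Muharram 23, 1339 AH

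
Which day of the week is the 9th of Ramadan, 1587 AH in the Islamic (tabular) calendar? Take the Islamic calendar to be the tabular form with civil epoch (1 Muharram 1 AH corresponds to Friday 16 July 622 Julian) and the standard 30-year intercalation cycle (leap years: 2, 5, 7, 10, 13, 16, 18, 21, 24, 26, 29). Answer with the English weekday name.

Equivalently 27 December 2161 Gregorian, JDN 2510710.
Since JDN mod 7 = 6 (0 = Monday), the day is Sunday.

Sunday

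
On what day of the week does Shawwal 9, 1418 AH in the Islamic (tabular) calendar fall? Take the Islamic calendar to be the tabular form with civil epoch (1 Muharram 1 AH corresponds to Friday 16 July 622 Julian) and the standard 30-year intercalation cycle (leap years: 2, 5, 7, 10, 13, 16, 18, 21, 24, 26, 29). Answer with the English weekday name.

Saturday

Equivalently 7 February 1998 Gregorian, JDN 2450852.
2450852 ≡ 5 (mod 7); counting from Monday = 0 gives Saturday.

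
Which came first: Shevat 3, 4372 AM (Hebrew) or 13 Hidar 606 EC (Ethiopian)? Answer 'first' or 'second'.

first

First date → JDN 1944602; second date → JDN 1945269.
JDN 1944602 < JDN 1945269, so the first date is earlier.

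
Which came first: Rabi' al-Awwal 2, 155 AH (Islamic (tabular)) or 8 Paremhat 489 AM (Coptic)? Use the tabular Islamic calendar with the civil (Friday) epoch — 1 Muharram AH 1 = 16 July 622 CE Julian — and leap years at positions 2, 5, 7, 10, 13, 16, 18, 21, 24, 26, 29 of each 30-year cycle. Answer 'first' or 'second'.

First date → JDN 2003072; second date → JDN 2003459.
JDN 2003072 < JDN 2003459, so the first date is earlier.

first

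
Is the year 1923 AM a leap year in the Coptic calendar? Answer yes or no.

yes

1923 mod 4 = 3; in the Coptic calendar a year is leap when year mod 4 = 3, so it is a leap year.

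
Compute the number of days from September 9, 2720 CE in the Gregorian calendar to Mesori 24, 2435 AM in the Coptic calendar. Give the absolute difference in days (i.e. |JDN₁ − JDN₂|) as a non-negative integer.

370

JDN of the first date = 2714771.
JDN of the second date = 2714401.
|2714401 − 2714771| = 370.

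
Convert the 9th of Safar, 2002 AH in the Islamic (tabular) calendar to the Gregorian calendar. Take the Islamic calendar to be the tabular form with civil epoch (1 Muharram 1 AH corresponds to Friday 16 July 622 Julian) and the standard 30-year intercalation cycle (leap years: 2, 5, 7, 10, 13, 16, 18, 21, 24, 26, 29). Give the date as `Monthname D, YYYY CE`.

Julian Day Number of the source date = 2657566.
Converting JDN 2657566 to the Gregorian calendar gives 25 January 2564 CE.

January 25, 2564 CE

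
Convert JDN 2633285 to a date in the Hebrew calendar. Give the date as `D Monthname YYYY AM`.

JDN 2633285 is 2 August 2497 in the Gregorian calendar.
In the Hebrew calendar that day is 3 Av 6257 AM.

3 Av 6257 AM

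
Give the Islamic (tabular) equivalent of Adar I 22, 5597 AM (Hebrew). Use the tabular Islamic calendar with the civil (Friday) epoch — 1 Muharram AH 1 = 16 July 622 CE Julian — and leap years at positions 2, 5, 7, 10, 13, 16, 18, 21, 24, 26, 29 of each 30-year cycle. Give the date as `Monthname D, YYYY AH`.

Dhu al-Qa'dah 21, 1252 AH

Both dates share Julian Day Number 2392068; in the tabular Islamic calendar that is 21 Dhu al-Qa'dah 1252 AH.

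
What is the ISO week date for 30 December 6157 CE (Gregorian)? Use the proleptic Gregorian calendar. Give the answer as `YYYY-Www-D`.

6157-W52-5

The weekday is Friday (ISO weekday 5).
That Friday belongs to ISO week 52 of ISO year 6157.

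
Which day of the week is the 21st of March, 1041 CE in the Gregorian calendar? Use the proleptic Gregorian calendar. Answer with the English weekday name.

Sunday

Since JDN mod 7 = 6 (0 = Monday), the day is Sunday.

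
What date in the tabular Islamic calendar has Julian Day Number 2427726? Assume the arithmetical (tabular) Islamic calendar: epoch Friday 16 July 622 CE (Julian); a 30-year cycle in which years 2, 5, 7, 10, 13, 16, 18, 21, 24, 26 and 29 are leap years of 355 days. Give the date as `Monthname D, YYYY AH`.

The Gregorian equivalent of JDN 2427726 is 15 October 1934.
In the tabular Islamic calendar that day is Rajab 6, 1353 AH.

Rajab 6, 1353 AH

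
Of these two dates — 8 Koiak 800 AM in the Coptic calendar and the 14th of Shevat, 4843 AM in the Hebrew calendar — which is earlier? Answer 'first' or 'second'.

second

Converting both to JDN: 2116962 vs 2116629; the smaller is the second.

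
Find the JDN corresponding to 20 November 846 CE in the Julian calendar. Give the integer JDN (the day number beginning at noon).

2030383

In the proleptic Gregorian calendar the same day is 24 November 846.
JDN 2451545 is 1 January 2000 CE (Gregorian); the target day is −421162 days from there, so JDN = 2030383.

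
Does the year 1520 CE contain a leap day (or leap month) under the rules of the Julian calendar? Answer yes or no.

1520 mod 4 = 0, so it is a leap year in the Julian calendar.

yes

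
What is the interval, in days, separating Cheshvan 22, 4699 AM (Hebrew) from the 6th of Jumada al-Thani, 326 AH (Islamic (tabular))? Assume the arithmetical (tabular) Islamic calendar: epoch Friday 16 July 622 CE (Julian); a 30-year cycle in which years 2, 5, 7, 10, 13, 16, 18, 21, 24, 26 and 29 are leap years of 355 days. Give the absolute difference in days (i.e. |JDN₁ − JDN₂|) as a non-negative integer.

JDN of the first date = 2063955.
JDN of the second date = 2063762.
|2063762 − 2063955| = 193.

193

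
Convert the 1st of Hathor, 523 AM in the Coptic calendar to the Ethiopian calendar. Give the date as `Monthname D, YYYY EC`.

The source date corresponds to 1 November 806 in the proleptic Gregorian calendar (JDN 2015750).
That day falls on 1 Hidar 799 EC in the Ethiopian calendar.

Hidar 1, 799 EC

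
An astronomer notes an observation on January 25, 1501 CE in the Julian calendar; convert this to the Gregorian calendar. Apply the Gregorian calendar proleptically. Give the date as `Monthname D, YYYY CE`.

The Julian–Gregorian offset here is 10 days (Julian trailing).
25 January 1501 Julian + 10 days → 4 February 1501 Gregorian.

February 4, 1501 CE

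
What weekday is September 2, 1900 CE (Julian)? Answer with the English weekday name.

Saturday

This is JDN 2415278 (15 September 1900 Gregorian).
Since JDN mod 7 = 5 (0 = Monday), the day is Saturday.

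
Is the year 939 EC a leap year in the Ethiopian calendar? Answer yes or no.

yes

939 mod 4 = 3; in the Ethiopian calendar a year is leap when year mod 4 = 3, so it is a leap year.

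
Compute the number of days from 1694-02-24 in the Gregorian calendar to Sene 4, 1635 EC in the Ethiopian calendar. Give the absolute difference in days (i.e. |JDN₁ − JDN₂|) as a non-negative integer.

JDN of the first date = 2339836.
JDN of the second date = 2321312.
|2321312 − 2339836| = 18524.

18524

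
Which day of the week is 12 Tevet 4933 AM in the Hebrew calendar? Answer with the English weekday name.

Saturday

In the proleptic Gregorian calendar this is 6 January 1173 (JDN 2149495).
2149495 ≡ 5 (mod 7); counting from Monday = 0 gives Saturday.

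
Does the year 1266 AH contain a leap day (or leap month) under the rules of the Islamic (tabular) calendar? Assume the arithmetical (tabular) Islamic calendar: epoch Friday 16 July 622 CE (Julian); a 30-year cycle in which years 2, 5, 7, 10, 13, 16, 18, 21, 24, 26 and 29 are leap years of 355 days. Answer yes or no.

no

Year 1266 AH is year 6 of its 30-year cycle; leap positions are 2, 5, 7, 10, 13, 16, 18, 21, 24, 26, 29, so it is a common year (354 days).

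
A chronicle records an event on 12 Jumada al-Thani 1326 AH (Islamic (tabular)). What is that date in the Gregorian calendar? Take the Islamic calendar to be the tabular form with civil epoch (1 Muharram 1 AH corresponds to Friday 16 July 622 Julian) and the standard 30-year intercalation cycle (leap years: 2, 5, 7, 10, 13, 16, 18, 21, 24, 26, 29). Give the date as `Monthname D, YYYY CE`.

July 12, 1908 CE

Both dates share Julian Day Number 2418135; in the Gregorian calendar that is 12 July 1908 CE.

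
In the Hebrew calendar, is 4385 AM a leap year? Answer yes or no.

Hebrew year 4385 is year 15 of its 19-year Metonic cycle; leap years are at positions 3, 6, 8, 11, 14, 17, 19, so it is a common year (12 months).

no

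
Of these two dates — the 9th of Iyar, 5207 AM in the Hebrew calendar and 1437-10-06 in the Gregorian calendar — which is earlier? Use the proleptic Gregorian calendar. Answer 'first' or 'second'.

Converting both to JDN: 2249689 vs 2246192; the smaller is the second.

second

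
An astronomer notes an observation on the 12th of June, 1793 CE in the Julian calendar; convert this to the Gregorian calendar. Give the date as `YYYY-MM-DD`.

1793-06-23

For dates in this range the Gregorian date is 11 days ahead of the Julian.
12 June 1793 Julian + 11 days → 23 June 1793 Gregorian.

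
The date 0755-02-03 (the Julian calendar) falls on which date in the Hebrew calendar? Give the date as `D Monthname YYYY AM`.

Both dates share Julian Day Number 1996855; in the Hebrew calendar that is 17 Shevat 4515 AM.

17 Shevat 4515 AM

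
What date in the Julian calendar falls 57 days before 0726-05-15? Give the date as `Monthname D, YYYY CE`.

March 19, 726 CE

JDN of 0726-05-15 = 1986364.
1986364 − 57 = 1986307.
JDN 1986307 in the Julian calendar is March 19, 726 CE.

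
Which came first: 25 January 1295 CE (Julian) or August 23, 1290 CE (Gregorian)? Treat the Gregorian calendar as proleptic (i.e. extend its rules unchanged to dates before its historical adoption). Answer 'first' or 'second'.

Converting both to JDN: 2194081 vs 2192458; the smaller is the second.

second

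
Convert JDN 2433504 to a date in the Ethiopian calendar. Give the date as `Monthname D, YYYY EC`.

Nehase 4, 1942 EC

The Gregorian equivalent of JDN 2433504 is 10 August 1950.
In the Ethiopian calendar that day is Nehase 4, 1942 EC.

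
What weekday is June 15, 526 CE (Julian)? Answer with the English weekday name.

Monday

This is JDN 1913345 (17 June 526 Gregorian).
Since JDN mod 7 = 0 (0 = Monday), the day is Monday.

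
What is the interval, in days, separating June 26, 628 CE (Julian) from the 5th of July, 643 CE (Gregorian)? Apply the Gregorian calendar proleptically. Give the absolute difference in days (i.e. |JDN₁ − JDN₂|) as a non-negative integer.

5484

JDN of the first date = 1950612.
JDN of the second date = 1956096.
|1956096 − 1950612| = 5484.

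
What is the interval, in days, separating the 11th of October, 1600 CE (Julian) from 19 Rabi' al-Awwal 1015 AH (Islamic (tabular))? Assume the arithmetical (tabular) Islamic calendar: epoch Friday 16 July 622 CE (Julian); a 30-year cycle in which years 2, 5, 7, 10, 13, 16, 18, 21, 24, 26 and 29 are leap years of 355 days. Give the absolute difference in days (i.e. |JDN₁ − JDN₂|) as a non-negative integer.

2103

JDN of the first date = 2305742.
JDN of the second date = 2307845.
|2307845 − 2305742| = 2103.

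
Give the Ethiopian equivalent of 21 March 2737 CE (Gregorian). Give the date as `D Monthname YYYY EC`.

6 Megabit 2729 EC

Julian Day Number of the source date = 2720808.
Converting JDN 2720808 to the Ethiopian calendar gives 6 Megabit 2729 EC.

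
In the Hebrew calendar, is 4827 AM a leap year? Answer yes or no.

no

Hebrew year 4827 is year 1 of its 19-year Metonic cycle; leap years are at positions 3, 6, 8, 11, 14, 17, 19, so it is a common year (12 months).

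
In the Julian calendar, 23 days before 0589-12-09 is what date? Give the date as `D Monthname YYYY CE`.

JDN of 0589-12-09 = 1936533.
1936533 − 23 = 1936510.
JDN 1936510 in the Julian calendar is 16 November 589 CE.

16 November 589 CE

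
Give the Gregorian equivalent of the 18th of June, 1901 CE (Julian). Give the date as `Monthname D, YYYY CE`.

At this point the Julian calendar is 13 days behind the Gregorian.
18 June 1901 Julian + 13 days → 1 July 1901 Gregorian.

July 1, 1901 CE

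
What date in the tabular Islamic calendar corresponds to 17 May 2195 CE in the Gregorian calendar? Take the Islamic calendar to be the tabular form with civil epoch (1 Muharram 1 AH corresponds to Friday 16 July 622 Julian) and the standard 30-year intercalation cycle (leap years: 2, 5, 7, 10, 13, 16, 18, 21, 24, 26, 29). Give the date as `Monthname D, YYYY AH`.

Safar 7, 1622 AH

Julian Day Number of the source date = 2522904.
Converting JDN 2522904 to the tabular Islamic calendar gives 7 Safar 1622 AH.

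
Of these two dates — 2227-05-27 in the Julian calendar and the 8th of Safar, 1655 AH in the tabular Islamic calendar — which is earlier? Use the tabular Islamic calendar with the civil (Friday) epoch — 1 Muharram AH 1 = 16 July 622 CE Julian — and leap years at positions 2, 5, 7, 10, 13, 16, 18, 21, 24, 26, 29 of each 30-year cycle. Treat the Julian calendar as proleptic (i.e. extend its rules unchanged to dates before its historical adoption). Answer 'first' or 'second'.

second

First date → JDN 2534616; second date → JDN 2534599.
JDN 2534599 < JDN 2534616, so the second date is earlier.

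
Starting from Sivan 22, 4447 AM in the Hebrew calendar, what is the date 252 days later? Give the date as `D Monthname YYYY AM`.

9 Adar 4448 AM

The starting date is JDN 1972144; 1972144 + 252 = 1972396.
JDN 1972396 corresponds to 9 Adar 4448 AM.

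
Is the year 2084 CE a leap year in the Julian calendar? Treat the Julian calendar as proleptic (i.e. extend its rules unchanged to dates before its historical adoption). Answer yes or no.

2084 mod 4 = 0, so it is a leap year in the Julian calendar.

yes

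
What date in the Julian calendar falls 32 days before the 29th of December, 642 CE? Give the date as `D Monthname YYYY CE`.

27 November 642 CE

Counting 32 days back from JDN 1955911 reaches JDN 1955879, which is 27 November 642 CE.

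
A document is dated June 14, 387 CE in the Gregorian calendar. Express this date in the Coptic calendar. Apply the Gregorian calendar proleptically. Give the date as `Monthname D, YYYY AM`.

Both dates share Julian Day Number 1862573; in the Coptic calendar that is 19 Paoni 103 AM.

Paoni 19, 103 AM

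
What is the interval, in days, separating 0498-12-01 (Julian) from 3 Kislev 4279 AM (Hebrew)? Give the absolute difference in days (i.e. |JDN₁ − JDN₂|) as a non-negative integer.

JDN of the first date = 1903287.
JDN of the second date = 1910583.
|1910583 − 1903287| = 7296.

7296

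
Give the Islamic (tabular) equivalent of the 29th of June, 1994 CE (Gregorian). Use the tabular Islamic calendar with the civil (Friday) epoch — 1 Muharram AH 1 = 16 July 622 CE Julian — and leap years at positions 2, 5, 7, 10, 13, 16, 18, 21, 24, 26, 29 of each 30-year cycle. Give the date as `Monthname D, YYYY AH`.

Muharram 20, 1415 AH

Both dates share Julian Day Number 2449533; in the tabular Islamic calendar that is 20 Muharram 1415 AH.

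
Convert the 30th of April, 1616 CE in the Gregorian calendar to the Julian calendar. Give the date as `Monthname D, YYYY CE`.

The Julian–Gregorian offset here is 10 days (Julian trailing).
30 April 1616 Gregorian − 10 days → 20 April 1616 Julian.

April 20, 1616 CE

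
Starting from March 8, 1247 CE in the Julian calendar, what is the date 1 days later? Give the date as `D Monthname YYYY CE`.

Counting 1 day forward from JDN 2176591 reaches JDN 2176592, which is 9 March 1247 CE.

9 March 1247 CE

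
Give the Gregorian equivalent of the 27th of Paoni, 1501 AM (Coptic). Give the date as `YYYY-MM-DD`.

Both dates share Julian Day Number 2373201; in the Gregorian calendar that is 2 July 1785 CE.

1785-07-02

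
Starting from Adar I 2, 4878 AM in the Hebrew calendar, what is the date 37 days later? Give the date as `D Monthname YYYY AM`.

9 Adar II 4878 AM

JDN of Adar I 2, 4878 AM = 2129434.
2129434 + 37 = 2129471.
JDN 2129471 in the Hebrew calendar is 9 Adar II 4878 AM.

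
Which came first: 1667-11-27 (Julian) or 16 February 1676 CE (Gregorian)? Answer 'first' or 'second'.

first

First date → JDN 2330260; second date → JDN 2333253.
JDN 2330260 < JDN 2333253, so the first date is earlier.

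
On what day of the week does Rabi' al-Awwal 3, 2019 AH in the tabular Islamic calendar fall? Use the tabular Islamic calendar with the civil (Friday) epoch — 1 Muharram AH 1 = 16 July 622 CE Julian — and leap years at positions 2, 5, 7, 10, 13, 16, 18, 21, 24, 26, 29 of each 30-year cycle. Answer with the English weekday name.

This is JDN 2663613 (15 August 2580 Gregorian).
Since JDN mod 7 = 1 (0 = Monday), the day is Tuesday.

Tuesday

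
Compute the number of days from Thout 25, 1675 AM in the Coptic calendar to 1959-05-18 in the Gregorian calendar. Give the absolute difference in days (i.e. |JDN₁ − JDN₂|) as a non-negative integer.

JDN of the first date = 2436482.
JDN of the second date = 2436707.
|2436707 − 2436482| = 225.

225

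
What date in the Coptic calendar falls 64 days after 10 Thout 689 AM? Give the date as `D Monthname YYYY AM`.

JDN of 10 Thout 689 AM = 2076331.
2076331 + 64 = 2076395.
JDN 2076395 in the Coptic calendar is 14 Hathor 689 AM.

14 Hathor 689 AM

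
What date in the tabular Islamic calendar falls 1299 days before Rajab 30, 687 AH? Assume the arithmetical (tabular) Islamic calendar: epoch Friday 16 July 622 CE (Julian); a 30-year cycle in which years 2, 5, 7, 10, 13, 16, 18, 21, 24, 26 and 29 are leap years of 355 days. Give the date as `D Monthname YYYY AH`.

1 Dhu al-Hijjah 683 AH

Counting 1299 days back from JDN 2191742 reaches JDN 2190443, which is 1 Dhu al-Hijjah 683 AH.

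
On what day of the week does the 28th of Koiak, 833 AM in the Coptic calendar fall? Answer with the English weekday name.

Sunday

In the proleptic Gregorian calendar this is 31 December 1116 (JDN 2129035).
Since JDN mod 7 = 6 (0 = Monday), the day is Sunday.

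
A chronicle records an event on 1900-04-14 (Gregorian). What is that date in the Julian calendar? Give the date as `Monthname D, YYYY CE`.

April 1, 1900 CE

The Julian–Gregorian offset here is 13 days (Julian trailing).
14 April 1900 Gregorian − 13 days → 1 April 1900 Julian.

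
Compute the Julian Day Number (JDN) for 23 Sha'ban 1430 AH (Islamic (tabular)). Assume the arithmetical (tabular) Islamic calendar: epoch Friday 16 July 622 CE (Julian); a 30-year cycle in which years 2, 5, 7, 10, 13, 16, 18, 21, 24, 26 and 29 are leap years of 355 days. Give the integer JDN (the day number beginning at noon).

2455059

In the Gregorian calendar the same day is 15 August 2009.
JDN 2400001 is 17 November 1858 CE (Gregorian), MJD 0; the target day is +55058 days from there, so JDN = 2455059.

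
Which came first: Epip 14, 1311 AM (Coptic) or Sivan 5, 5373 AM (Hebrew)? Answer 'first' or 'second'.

first

The two dates have Julian Day Numbers 2303820 and 2310341 respectively.
Since 2303820 < 2310341, the first date comes first.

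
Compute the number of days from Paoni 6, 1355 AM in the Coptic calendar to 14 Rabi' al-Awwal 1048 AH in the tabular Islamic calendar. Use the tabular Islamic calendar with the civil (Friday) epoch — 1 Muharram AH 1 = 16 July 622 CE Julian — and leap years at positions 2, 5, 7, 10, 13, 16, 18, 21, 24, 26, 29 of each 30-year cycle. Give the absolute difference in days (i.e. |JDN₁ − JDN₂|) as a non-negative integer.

319

First date → JDN 2319853; second date → JDN 2319534.
The interval is |2319853 − 2319534| = 319 days.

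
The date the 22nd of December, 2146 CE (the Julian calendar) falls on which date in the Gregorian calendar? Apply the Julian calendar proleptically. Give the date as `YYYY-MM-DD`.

2147-01-05

At this point the Julian calendar is 14 days behind the Gregorian.
22 December 2146 Julian + 14 days → 5 January 2147 Gregorian.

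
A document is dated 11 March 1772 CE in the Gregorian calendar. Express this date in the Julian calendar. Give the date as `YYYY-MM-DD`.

For dates in this range the Gregorian date is 11 days ahead of the Julian.
11 March 1772 Gregorian − 11 days → 29 February 1772 Julian.

1772-02-29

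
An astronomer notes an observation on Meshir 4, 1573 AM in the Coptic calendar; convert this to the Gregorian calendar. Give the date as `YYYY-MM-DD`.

Julian Day Number of the source date = 2399356.
Converting JDN 2399356 to the Gregorian calendar gives 10 February 1857 CE.

1857-02-10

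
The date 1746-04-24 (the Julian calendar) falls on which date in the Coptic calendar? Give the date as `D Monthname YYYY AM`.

29 Parmouti 1462 AM

The source date corresponds to 5 May 1746 in the Gregorian calendar (JDN 2358898).
That day falls on 29 Parmouti 1462 AM in the Coptic calendar.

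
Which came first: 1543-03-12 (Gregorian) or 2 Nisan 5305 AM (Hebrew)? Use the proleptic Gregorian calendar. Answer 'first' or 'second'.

first

Converting both to JDN: 2284699 vs 2285443; the smaller is the first.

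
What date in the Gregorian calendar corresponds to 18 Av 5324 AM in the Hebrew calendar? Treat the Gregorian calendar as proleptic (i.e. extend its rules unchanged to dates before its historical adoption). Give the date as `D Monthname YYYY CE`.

6 August 1564 CE

Both dates share Julian Day Number 2292517; in the Gregorian calendar that is 6 August 1564 CE.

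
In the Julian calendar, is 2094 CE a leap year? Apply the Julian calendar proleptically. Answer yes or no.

no

2094 mod 4 = 2, so it is a common year in the Julian calendar.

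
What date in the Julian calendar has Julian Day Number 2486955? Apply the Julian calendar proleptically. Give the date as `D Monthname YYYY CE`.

29 November 2096 CE

The Gregorian equivalent of JDN 2486955 is 12 December 2096.
In the Julian calendar that day is 29 November 2096 CE.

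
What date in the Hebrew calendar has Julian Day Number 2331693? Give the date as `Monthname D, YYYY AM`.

JDN 2331693 is 9 November 1671 in the Gregorian calendar.
In the Hebrew calendar that day is Kislev 7, 5432 AM.

Kislev 7, 5432 AM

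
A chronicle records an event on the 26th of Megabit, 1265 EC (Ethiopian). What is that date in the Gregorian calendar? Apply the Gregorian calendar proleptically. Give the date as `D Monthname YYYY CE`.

29 March 1273 CE

Both dates share Julian Day Number 2186102; in the Gregorian calendar that is 29 March 1273 CE.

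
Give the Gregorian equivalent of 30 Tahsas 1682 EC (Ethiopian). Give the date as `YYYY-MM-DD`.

1690-01-05

Both dates share Julian Day Number 2338325; in the Gregorian calendar that is 5 January 1690 CE.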